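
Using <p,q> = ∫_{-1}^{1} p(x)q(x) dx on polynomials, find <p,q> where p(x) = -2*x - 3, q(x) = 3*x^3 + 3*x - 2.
<p,q> = 28/5

Expand the product: p(x)·q(x) = -6*x^4 - 9*x^3 - 6*x^2 - 5*x + 6.
∫_{-1}^{1} of each monomial x^k gives [2/(k+1) if k even, 0 if k odd]. Integrating term-by-term (or equivalently evaluating the antiderivative F(x) = -6*x^5/5 - 9*x^4/4 - 2*x^3 - 5*x^2/2 + 6*x at the endpoints):
  F(1) − F(−1) = -39/20 − (-151/20) = 28/5.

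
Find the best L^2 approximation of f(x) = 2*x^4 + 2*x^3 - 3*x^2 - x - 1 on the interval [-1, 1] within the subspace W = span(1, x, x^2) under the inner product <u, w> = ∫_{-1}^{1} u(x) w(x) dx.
g(x) = -9*x^2/7 + x/5 - 41/35

The best approximation g ∈ W is the orthogonal projection of f onto W. Writing g = a_0 + a_1 x + a_2 x^2, the coefficients solve the normal equations G · a = b where
  G_{ij} = <φ_i, φ_j> and b_i = <f, φ_i>, with φ_0 = 1, φ_1 = x, φ_2 = x^2.
G =
  [2, 0, 2/3]
  [0, 2/3, 0]
  [2/3, 0, 2/5],
b = (-16/5, 2/15, -136/105).
Solving gives a_0 = -41/35, a_1 = 1/5, a_2 = -9/7, so
  g(x) = -9*x^2/7 + x/5 - 41/35.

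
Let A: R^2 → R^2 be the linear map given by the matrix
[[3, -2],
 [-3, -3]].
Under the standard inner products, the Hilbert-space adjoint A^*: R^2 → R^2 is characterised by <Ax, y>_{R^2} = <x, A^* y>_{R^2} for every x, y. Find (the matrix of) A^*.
A^* = A^T =
[[3, -3],
 [-2, -3]]

For real matrices with standard dot products, the defining identity <Ax, y> = <x, A^* y> gives (Ax)^T y = x^T (A^*) y, i.e. x^T A^T y = x^T (A^*) y. Since this holds for all x, y, we must have A^* = A^T. Therefore
A^* =
[[3, -3],
 [-2, -3]].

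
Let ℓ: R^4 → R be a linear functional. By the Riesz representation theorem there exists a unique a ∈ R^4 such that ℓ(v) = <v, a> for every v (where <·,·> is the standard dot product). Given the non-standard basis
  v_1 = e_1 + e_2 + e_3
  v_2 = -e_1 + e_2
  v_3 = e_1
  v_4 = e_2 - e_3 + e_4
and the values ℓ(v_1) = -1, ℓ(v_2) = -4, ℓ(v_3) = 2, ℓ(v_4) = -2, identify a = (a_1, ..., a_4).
a = (2, -2, -1, -1)

Write a = (a_1, ..., a_4) in the standard basis. For each basis vector v_i, ℓ(v_i) = <v_i, a> is a linear equation in the a_j's. Collect the n equations into a matrix system V a = ℓ, where row i of V is v_i (expressed in the standard basis). Since V is invertible (lower-triangular with 1s on the diagonal, up to permutation), solve by back-substitution:
  V =
[[1, 1, 1, 0],
 [-1, 1, 0, 0],
 [1, 0, 0, 0],
 [0, 1, -1, 1]]
  V a = (-1, -4, 2, -2)
Solving gives a = (2, -2, -1, -1).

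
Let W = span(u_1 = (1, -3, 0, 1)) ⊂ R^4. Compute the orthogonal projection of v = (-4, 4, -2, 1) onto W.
proj_W(v) = (-15/11, 45/11, 0, -15/11)

Set up U = [u_1 | ... | u_1] ∈ R^(4×1). The projector onto W = col(U) is P = U (U^T U)^(-1) U^T.
Compute U^T U =
  [11],
and U^T v = (-15).
Solve U^T U · c = U^T v for the coefficients: c = (-15/11). The projection is proj_W(v) = U c.
Check: (v - proj_W(v)) · u_1 = 0  (should be 0).
Result: proj_W(v) = (-15/11, 45/11, 0, -15/11).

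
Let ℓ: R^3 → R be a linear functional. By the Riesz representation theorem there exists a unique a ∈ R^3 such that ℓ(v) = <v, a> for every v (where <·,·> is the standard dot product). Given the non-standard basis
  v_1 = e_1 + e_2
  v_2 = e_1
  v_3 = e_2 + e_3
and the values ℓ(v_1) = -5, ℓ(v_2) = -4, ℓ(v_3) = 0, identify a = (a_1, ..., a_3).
a = (-4, -1, 1)

Write a = (a_1, ..., a_3) in the standard basis. For each basis vector v_i, ℓ(v_i) = <v_i, a> is a linear equation in the a_j's. Collect the n equations into a matrix system V a = ℓ, where row i of V is v_i (expressed in the standard basis). Since V is invertible (lower-triangular with 1s on the diagonal, up to permutation), solve by back-substitution:
  V =
[[1, 1, 0],
 [1, 0, 0],
 [0, 1, 1]]
  V a = (-5, -4, 0)
Solving gives a = (-4, -1, 1).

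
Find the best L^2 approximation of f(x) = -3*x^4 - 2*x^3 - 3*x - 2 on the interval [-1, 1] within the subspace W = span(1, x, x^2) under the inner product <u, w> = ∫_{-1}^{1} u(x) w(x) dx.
g(x) = -18*x^2/7 - 21*x/5 - 61/35

The best approximation g ∈ W is the orthogonal projection of f onto W. Writing g = a_0 + a_1 x + a_2 x^2, the coefficients solve the normal equations G · a = b where
  G_{ij} = <φ_i, φ_j> and b_i = <f, φ_i>, with φ_0 = 1, φ_1 = x, φ_2 = x^2.
G =
  [2, 0, 2/3]
  [0, 2/3, 0]
  [2/3, 0, 2/5],
b = (-26/5, -14/5, -46/21).
Solving gives a_0 = -61/35, a_1 = -21/5, a_2 = -18/7, so
  g(x) = -18*x^2/7 - 21*x/5 - 61/35.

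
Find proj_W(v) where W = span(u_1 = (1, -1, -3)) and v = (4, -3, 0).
proj_W(v) = (7/11, -7/11, -21/11)

Set up U = [u_1 | ... | u_1] ∈ R^(3×1). The projector onto W = col(U) is P = U (U^T U)^(-1) U^T.
Compute U^T U =
  [11],
and U^T v = (7).
Solve U^T U · c = U^T v for the coefficients: c = (7/11). The projection is proj_W(v) = U c.
Check: (v - proj_W(v)) · u_1 = 0  (should be 0).
Result: proj_W(v) = (7/11, -7/11, -21/11).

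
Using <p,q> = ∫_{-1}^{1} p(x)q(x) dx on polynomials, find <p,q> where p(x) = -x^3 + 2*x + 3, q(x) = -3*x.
<p,q> = -14/5

Expand the product: p(x)·q(x) = 3*x^4 - 6*x^2 - 9*x.
∫_{-1}^{1} of each monomial x^k gives [2/(k+1) if k even, 0 if k odd]. Integrating term-by-term (or equivalently evaluating the antiderivative F(x) = 3*x^5/5 - 2*x^3 - 9*x^2/2 at the endpoints):
  F(1) − F(−1) = -59/10 − (-31/10) = -14/5.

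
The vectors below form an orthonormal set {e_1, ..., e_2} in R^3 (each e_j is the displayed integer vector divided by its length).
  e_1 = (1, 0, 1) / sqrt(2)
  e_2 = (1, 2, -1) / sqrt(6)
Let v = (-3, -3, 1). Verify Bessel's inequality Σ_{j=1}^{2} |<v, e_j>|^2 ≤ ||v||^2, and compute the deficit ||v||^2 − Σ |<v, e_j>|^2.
Σ |<v, e_j>|^2 = 56/3; ||v||^2 = 19; deficit = 1/3

Write each e_j = u_j / sqrt(<u_j, u_j>) where u_j is the displayed integer vector. Then <v, e_j> = <v, u_j> / sqrt(<u_j, u_j>), so |<v, e_j>|^2 = <v, u_j>^2 / <u_j, u_j>.
Coefficients: <v, e_1> = -2/sqrt(2), <v, e_2> = -10/sqrt(6).
Square and sum: Σ |<v, e_j>|^2 = 56/3.
Compute ||v||^2 = v·v = 19.
Deficit = 19 − 56/3 = 1/3 ≥ 0, confirming Bessel's inequality. (The deficit equals ||v − Σ <v,e_j> e_j||^2, the squared distance from v to span{e_j}.)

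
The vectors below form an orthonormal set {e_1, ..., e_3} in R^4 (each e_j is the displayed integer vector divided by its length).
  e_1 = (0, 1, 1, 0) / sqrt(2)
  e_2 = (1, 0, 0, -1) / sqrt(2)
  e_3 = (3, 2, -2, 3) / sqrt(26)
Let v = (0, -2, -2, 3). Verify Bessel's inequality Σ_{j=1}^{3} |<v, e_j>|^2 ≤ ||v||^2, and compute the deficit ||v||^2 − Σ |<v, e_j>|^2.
Σ |<v, e_j>|^2 = 203/13; ||v||^2 = 17; deficit = 18/13

Write each e_j = u_j / sqrt(<u_j, u_j>) where u_j is the displayed integer vector. Then <v, e_j> = <v, u_j> / sqrt(<u_j, u_j>), so |<v, e_j>|^2 = <v, u_j>^2 / <u_j, u_j>.
Coefficients: <v, e_1> = -4/sqrt(2), <v, e_2> = -3/sqrt(2), <v, e_3> = 9/sqrt(26).
Square and sum: Σ |<v, e_j>|^2 = 203/13.
Compute ||v||^2 = v·v = 17.
Deficit = 17 − 203/13 = 18/13 ≥ 0, confirming Bessel's inequality. (The deficit equals ||v − Σ <v,e_j> e_j||^2, the squared distance from v to span{e_j}.)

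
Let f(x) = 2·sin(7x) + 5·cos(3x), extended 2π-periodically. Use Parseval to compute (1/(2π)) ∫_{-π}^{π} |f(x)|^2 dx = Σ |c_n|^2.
Σ |c_n|^2 = 29/2

Expand |f|^2 and use orthogonality of {sin(nx), cos(mx)} on [-π, π]:
  ∫_{-π}^{π} sin(nx)^2 dx = π, ∫ cos(mx)^2 dx = π, and cross terms integrate to 0.
So ∫_{-π}^{π} f(x)^2 dx = 2^2 · π + 5^2 · π = (4 + 25)π.
Divide by 2π: (4 + 25)/2 = 29/2.
By Parseval, this equals Σ |c_n|^2.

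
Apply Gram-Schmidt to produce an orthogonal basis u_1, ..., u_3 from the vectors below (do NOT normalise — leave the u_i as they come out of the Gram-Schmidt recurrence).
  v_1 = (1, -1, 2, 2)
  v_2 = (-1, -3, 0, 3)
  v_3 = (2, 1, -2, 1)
Orthogonal basis:
  u_1 = (1, -1, 2, 2)
  u_2 = (-9/5, -11/5, -8/5, 7/5)
  u_3 = (27/14, 29/42, -41/21, 4/3)

Apply the Gram-Schmidt recurrence
  u_1 = v_1
  u_i = v_i − Σ_{j<i} ((v_i · u_j) / (u_j · u_j)) · u_j.

Step by step this gives:
  u_1 = (1, -1, 2, 2)
  u_2 = (-9/5, -11/5, -8/5, 7/5)
  u_3 = (27/14, 29/42, -41/21, 4/3)

Orthogonality check:
  u_2 · u_1 = 0 (should be 0)
  u_3 · u_1 = 0 (should be 0)
  u_3 · u_2 = 0 (should be 0)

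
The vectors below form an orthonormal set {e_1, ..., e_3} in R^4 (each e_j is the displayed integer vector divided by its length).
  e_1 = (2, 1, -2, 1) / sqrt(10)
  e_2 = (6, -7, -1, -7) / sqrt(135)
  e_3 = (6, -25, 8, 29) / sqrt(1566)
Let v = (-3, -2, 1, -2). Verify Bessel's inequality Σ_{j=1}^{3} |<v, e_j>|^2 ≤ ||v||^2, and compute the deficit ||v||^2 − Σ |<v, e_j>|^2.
Σ |<v, e_j>|^2 = 441/29; ||v||^2 = 18; deficit = 81/29

Write each e_j = u_j / sqrt(<u_j, u_j>) where u_j is the displayed integer vector. Then <v, e_j> = <v, u_j> / sqrt(<u_j, u_j>), so |<v, e_j>|^2 = <v, u_j>^2 / <u_j, u_j>.
Coefficients: <v, e_1> = -12/sqrt(10), <v, e_2> = 9/sqrt(135), <v, e_3> = -18/sqrt(1566).
Square and sum: Σ |<v, e_j>|^2 = 441/29.
Compute ||v||^2 = v·v = 18.
Deficit = 18 − 441/29 = 81/29 ≥ 0, confirming Bessel's inequality. (The deficit equals ||v − Σ <v,e_j> e_j||^2, the squared distance from v to span{e_j}.)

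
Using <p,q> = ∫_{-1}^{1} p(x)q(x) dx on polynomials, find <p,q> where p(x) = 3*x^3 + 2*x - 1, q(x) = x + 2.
<p,q> = -22/15

Expand the product: p(x)·q(x) = 3*x^4 + 6*x^3 + 2*x^2 + 3*x - 2.
∫_{-1}^{1} of each monomial x^k gives [2/(k+1) if k even, 0 if k odd]. Integrating term-by-term (or equivalently evaluating the antiderivative F(x) = 3*x^5/5 + 3*x^4/2 + 2*x^3/3 + 3*x^2/2 - 2*x at the endpoints):
  F(1) − F(−1) = 34/15 − (56/15) = -22/15.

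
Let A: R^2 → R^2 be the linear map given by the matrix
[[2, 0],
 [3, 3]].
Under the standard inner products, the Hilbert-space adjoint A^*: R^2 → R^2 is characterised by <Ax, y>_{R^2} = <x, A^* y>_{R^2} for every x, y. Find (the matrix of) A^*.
A^* = A^T =
[[2, 3],
 [0, 3]]

For real matrices with standard dot products, the defining identity <Ax, y> = <x, A^* y> gives (Ax)^T y = x^T (A^*) y, i.e. x^T A^T y = x^T (A^*) y. Since this holds for all x, y, we must have A^* = A^T. Therefore
A^* =
[[2, 3],
 [0, 3]].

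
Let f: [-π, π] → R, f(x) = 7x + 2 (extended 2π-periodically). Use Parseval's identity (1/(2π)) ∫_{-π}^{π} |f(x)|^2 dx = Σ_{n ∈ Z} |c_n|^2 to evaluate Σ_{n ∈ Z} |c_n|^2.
Σ |c_n|^2 = 49π^2/3 + 4

Expand and integrate term by term over [-π, π]:
  ∫ (7x)^2 dx = 49·(2π^3/3); ∫ 2·7·(2)·x dx = 0 (odd integrand); ∫ 2^2 dx = 4·2π.
So (1/(2π)) ∫_{-π}^{π} (7x + 2)^2 dx = 49π^2/3 + 4 = 49π^2/3 + 4.
Parseval ⇒ Σ |c_n|^2 = 49π^2/3 + 4.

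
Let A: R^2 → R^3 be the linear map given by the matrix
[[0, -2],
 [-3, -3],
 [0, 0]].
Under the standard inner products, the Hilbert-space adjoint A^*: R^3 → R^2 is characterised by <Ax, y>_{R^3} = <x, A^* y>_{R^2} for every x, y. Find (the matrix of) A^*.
A^* = A^T =
[[0, -3, 0],
 [-2, -3, 0]]

For real matrices with standard dot products, the defining identity <Ax, y> = <x, A^* y> gives (Ax)^T y = x^T (A^*) y, i.e. x^T A^T y = x^T (A^*) y. Since this holds for all x, y, we must have A^* = A^T. Therefore
A^* =
[[0, -3, 0],
 [-2, -3, 0]].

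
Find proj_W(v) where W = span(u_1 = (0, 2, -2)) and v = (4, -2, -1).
proj_W(v) = (0, -1/2, 1/2)

Set up U = [u_1 | ... | u_1] ∈ R^(3×1). The projector onto W = col(U) is P = U (U^T U)^(-1) U^T.
Compute U^T U =
  [8],
and U^T v = (-2).
Solve U^T U · c = U^T v for the coefficients: c = (-1/4). The projection is proj_W(v) = U c.
Check: (v - proj_W(v)) · u_1 = 0  (should be 0).
Result: proj_W(v) = (0, -1/2, 1/2).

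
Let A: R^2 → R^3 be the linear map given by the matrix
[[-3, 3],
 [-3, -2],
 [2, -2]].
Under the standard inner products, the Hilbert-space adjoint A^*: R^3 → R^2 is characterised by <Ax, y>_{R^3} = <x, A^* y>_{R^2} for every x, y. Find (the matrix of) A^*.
A^* = A^T =
[[-3, -3, 2],
 [3, -2, -2]]

For real matrices with standard dot products, the defining identity <Ax, y> = <x, A^* y> gives (Ax)^T y = x^T (A^*) y, i.e. x^T A^T y = x^T (A^*) y. Since this holds for all x, y, we must have A^* = A^T. Therefore
A^* =
[[-3, -3, 2],
 [3, -2, -2]].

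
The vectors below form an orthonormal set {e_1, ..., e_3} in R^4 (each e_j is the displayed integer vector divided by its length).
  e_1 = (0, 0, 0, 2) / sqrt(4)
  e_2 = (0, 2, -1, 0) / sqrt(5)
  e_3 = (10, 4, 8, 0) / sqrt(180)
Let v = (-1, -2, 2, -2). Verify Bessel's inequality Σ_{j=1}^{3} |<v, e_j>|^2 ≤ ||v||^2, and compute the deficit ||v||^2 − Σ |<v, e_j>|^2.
Σ |<v, e_j>|^2 = 101/9; ||v||^2 = 13; deficit = 16/9

Write each e_j = u_j / sqrt(<u_j, u_j>) where u_j is the displayed integer vector. Then <v, e_j> = <v, u_j> / sqrt(<u_j, u_j>), so |<v, e_j>|^2 = <v, u_j>^2 / <u_j, u_j>.
Coefficients: <v, e_1> = -4/sqrt(4), <v, e_2> = -6/sqrt(5), <v, e_3> = -2/sqrt(180).
Square and sum: Σ |<v, e_j>|^2 = 101/9.
Compute ||v||^2 = v·v = 13.
Deficit = 13 − 101/9 = 16/9 ≥ 0, confirming Bessel's inequality. (The deficit equals ||v − Σ <v,e_j> e_j||^2, the squared distance from v to span{e_j}.)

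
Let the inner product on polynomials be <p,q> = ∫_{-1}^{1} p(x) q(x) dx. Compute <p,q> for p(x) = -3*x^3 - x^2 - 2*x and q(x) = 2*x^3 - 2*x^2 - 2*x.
<p,q> = 268/105

Expand the product: p(x)·q(x) = -6*x^6 + 4*x^5 + 4*x^4 + 6*x^3 + 4*x^2.
∫_{-1}^{1} of each monomial x^k gives [2/(k+1) if k even, 0 if k odd]. Integrating term-by-term (or equivalently evaluating the antiderivative F(x) = -6*x^7/7 + 2*x^6/3 + 4*x^5/5 + 3*x^4/2 + 4*x^3/3 at the endpoints):
  F(1) − F(−1) = 241/70 − (187/210) = 268/105.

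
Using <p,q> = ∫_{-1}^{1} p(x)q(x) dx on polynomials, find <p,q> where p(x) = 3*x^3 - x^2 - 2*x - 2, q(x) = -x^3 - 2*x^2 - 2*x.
<p,q> = 386/105

Expand the product: p(x)·q(x) = -3*x^6 - 5*x^5 - 2*x^4 + 8*x^3 + 8*x^2 + 4*x.
∫_{-1}^{1} of each monomial x^k gives [2/(k+1) if k even, 0 if k odd]. Integrating term-by-term (or equivalently evaluating the antiderivative F(x) = -3*x^7/7 - 5*x^6/6 - 2*x^5/5 + 2*x^4 + 8*x^3/3 + 2*x^2 at the endpoints):
  F(1) − F(−1) = 1051/210 − (93/70) = 386/105.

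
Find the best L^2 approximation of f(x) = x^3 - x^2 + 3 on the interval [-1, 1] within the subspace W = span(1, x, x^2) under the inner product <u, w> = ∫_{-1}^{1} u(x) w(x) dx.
g(x) = -x^2 + 3*x/5 + 3

The best approximation g ∈ W is the orthogonal projection of f onto W. Writing g = a_0 + a_1 x + a_2 x^2, the coefficients solve the normal equations G · a = b where
  G_{ij} = <φ_i, φ_j> and b_i = <f, φ_i>, with φ_0 = 1, φ_1 = x, φ_2 = x^2.
G =
  [2, 0, 2/3]
  [0, 2/3, 0]
  [2/3, 0, 2/5],
b = (16/3, 2/5, 8/5).
Solving gives a_0 = 3, a_1 = 3/5, a_2 = -1, so
  g(x) = -x^2 + 3*x/5 + 3.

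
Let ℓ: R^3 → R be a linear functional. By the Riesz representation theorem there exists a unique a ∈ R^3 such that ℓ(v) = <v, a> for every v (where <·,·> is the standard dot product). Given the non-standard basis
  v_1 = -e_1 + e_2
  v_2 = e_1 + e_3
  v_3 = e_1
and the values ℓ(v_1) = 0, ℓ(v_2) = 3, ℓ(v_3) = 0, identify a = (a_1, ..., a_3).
a = (0, 0, 3)

Write a = (a_1, ..., a_3) in the standard basis. For each basis vector v_i, ℓ(v_i) = <v_i, a> is a linear equation in the a_j's. Collect the n equations into a matrix system V a = ℓ, where row i of V is v_i (expressed in the standard basis). Since V is invertible (lower-triangular with 1s on the diagonal, up to permutation), solve by back-substitution:
  V =
[[-1, 1, 0],
 [1, 0, 1],
 [1, 0, 0]]
  V a = (0, 3, 0)
Solving gives a = (0, 0, 3).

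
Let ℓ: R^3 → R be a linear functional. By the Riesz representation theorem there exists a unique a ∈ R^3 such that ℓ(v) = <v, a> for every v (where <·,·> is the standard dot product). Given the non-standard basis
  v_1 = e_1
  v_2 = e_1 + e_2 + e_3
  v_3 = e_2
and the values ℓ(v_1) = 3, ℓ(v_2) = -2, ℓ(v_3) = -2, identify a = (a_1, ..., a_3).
a = (3, -2, -3)

Write a = (a_1, ..., a_3) in the standard basis. For each basis vector v_i, ℓ(v_i) = <v_i, a> is a linear equation in the a_j's. Collect the n equations into a matrix system V a = ℓ, where row i of V is v_i (expressed in the standard basis). Since V is invertible (lower-triangular with 1s on the diagonal, up to permutation), solve by back-substitution:
  V =
[[1, 0, 0],
 [1, 1, 1],
 [0, 1, 0]]
  V a = (3, -2, -2)
Solving gives a = (3, -2, -3).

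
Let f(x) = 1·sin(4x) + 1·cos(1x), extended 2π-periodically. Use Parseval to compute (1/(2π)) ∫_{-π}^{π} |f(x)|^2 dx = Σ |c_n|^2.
Σ |c_n|^2 = 1

Expand |f|^2 and use orthogonality of {sin(nx), cos(mx)} on [-π, π]:
  ∫_{-π}^{π} sin(nx)^2 dx = π, ∫ cos(mx)^2 dx = π, and cross terms integrate to 0.
So ∫_{-π}^{π} f(x)^2 dx = 1^2 · π + 1^2 · π = (1 + 1)π.
Divide by 2π: (1 + 1)/2 = 1.
By Parseval, this equals Σ |c_n|^2.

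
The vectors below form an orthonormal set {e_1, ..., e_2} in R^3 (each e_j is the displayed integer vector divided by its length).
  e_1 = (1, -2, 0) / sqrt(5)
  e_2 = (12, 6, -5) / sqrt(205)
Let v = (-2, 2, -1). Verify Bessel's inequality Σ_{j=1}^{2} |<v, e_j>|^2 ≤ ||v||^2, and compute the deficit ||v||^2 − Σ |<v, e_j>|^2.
Σ |<v, e_j>|^2 = 305/41; ||v||^2 = 9; deficit = 64/41

Write each e_j = u_j / sqrt(<u_j, u_j>) where u_j is the displayed integer vector. Then <v, e_j> = <v, u_j> / sqrt(<u_j, u_j>), so |<v, e_j>|^2 = <v, u_j>^2 / <u_j, u_j>.
Coefficients: <v, e_1> = -6/sqrt(5), <v, e_2> = -7/sqrt(205).
Square and sum: Σ |<v, e_j>|^2 = 305/41.
Compute ||v||^2 = v·v = 9.
Deficit = 9 − 305/41 = 64/41 ≥ 0, confirming Bessel's inequality. (The deficit equals ||v − Σ <v,e_j> e_j||^2, the squared distance from v to span{e_j}.)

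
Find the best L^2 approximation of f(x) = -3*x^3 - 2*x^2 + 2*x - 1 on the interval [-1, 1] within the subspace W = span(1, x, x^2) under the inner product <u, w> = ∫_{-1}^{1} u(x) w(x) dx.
g(x) = -2*x^2 + x/5 - 1

The best approximation g ∈ W is the orthogonal projection of f onto W. Writing g = a_0 + a_1 x + a_2 x^2, the coefficients solve the normal equations G · a = b where
  G_{ij} = <φ_i, φ_j> and b_i = <f, φ_i>, with φ_0 = 1, φ_1 = x, φ_2 = x^2.
G =
  [2, 0, 2/3]
  [0, 2/3, 0]
  [2/3, 0, 2/5],
b = (-10/3, 2/15, -22/15).
Solving gives a_0 = -1, a_1 = 1/5, a_2 = -2, so
  g(x) = -2*x^2 + x/5 - 1.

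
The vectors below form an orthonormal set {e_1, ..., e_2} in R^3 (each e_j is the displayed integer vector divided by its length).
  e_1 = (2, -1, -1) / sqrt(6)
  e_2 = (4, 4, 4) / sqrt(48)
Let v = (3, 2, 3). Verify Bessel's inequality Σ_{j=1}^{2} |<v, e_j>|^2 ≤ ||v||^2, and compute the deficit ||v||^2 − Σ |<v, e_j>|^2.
Σ |<v, e_j>|^2 = 43/2; ||v||^2 = 22; deficit = 1/2

Write each e_j = u_j / sqrt(<u_j, u_j>) where u_j is the displayed integer vector. Then <v, e_j> = <v, u_j> / sqrt(<u_j, u_j>), so |<v, e_j>|^2 = <v, u_j>^2 / <u_j, u_j>.
Coefficients: <v, e_1> = 1/sqrt(6), <v, e_2> = 32/sqrt(48).
Square and sum: Σ |<v, e_j>|^2 = 43/2.
Compute ||v||^2 = v·v = 22.
Deficit = 22 − 43/2 = 1/2 ≥ 0, confirming Bessel's inequality. (The deficit equals ||v − Σ <v,e_j> e_j||^2, the squared distance from v to span{e_j}.)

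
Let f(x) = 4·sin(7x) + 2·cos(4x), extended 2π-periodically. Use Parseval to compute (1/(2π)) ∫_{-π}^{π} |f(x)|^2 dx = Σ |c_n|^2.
Σ |c_n|^2 = 10

Expand |f|^2 and use orthogonality of {sin(nx), cos(mx)} on [-π, π]:
  ∫_{-π}^{π} sin(nx)^2 dx = π, ∫ cos(mx)^2 dx = π, and cross terms integrate to 0.
So ∫_{-π}^{π} f(x)^2 dx = 4^2 · π + 2^2 · π = (16 + 4)π.
Divide by 2π: (16 + 4)/2 = 10.
By Parseval, this equals Σ |c_n|^2.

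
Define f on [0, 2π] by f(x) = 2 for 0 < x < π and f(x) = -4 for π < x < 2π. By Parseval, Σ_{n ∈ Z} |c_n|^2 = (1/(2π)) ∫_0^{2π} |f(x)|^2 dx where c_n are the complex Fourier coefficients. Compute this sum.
Σ |c_n|^2 = 10

Parseval equates the L^2 energy of f (normalised by 1/(2π)) with the ℓ^2 sum of its Fourier coefficients: (1/(2π)) ∫_0^{2π} |f|^2 = Σ |c_n|^2.
Compute the left side: (1/(2π)) [∫_0^π 2^2 dx + ∫_π^{2π} (-4)^2 dx] = (1/(2π)) · (4π + 16π) = (4 + 16)/2 = 10.
So Σ_{n ∈ Z} |c_n|^2 = 10.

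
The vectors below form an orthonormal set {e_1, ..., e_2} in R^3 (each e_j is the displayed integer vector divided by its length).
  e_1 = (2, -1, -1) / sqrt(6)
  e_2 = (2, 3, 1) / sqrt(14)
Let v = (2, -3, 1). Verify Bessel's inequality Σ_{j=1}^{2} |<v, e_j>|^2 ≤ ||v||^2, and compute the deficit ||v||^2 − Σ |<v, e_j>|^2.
Σ |<v, e_j>|^2 = 50/7; ||v||^2 = 14; deficit = 48/7

Write each e_j = u_j / sqrt(<u_j, u_j>) where u_j is the displayed integer vector. Then <v, e_j> = <v, u_j> / sqrt(<u_j, u_j>), so |<v, e_j>|^2 = <v, u_j>^2 / <u_j, u_j>.
Coefficients: <v, e_1> = 6/sqrt(6), <v, e_2> = -4/sqrt(14).
Square and sum: Σ |<v, e_j>|^2 = 50/7.
Compute ||v||^2 = v·v = 14.
Deficit = 14 − 50/7 = 48/7 ≥ 0, confirming Bessel's inequality. (The deficit equals ||v − Σ <v,e_j> e_j||^2, the squared distance from v to span{e_j}.)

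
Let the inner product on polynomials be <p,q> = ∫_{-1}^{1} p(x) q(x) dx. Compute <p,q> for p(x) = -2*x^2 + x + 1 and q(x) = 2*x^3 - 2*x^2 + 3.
<p,q> = 46/15

Expand the product: p(x)·q(x) = -4*x^5 + 6*x^4 - 8*x^2 + 3*x + 3.
∫_{-1}^{1} of each monomial x^k gives [2/(k+1) if k even, 0 if k odd]. Integrating term-by-term (or equivalently evaluating the antiderivative F(x) = -2*x^6/3 + 6*x^5/5 - 8*x^3/3 + 3*x^2/2 + 3*x at the endpoints):
  F(1) − F(−1) = 71/30 − (-7/10) = 46/15.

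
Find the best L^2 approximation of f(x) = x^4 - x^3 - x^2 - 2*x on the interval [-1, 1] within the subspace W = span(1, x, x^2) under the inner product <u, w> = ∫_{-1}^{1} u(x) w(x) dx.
g(x) = -x^2/7 - 13*x/5 - 3/35

The best approximation g ∈ W is the orthogonal projection of f onto W. Writing g = a_0 + a_1 x + a_2 x^2, the coefficients solve the normal equations G · a = b where
  G_{ij} = <φ_i, φ_j> and b_i = <f, φ_i>, with φ_0 = 1, φ_1 = x, φ_2 = x^2.
G =
  [2, 0, 2/3]
  [0, 2/3, 0]
  [2/3, 0, 2/5],
b = (-4/15, -26/15, -4/35).
Solving gives a_0 = -3/35, a_1 = -13/5, a_2 = -1/7, so
  g(x) = -x^2/7 - 13*x/5 - 3/35.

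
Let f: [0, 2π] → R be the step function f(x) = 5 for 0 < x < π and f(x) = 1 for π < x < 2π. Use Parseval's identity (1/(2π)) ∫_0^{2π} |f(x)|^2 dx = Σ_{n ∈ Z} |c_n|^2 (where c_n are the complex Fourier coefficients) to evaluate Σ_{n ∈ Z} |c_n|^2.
Σ |c_n|^2 = 13

Parseval equates the L^2 energy of f (normalised by 1/(2π)) with the ℓ^2 sum of its Fourier coefficients: (1/(2π)) ∫_0^{2π} |f|^2 = Σ |c_n|^2.
Compute the left side: (1/(2π)) [∫_0^π 5^2 dx + ∫_π^{2π} 1^2 dx] = (1/(2π)) · (25π + 1π) = (25 + 1)/2 = 13.
So Σ_{n ∈ Z} |c_n|^2 = 13.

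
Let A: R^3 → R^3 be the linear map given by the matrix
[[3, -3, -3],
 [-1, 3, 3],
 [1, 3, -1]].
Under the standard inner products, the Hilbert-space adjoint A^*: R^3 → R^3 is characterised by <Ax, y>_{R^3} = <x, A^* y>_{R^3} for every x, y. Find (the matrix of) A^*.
A^* = A^T =
[[3, -1, 1],
 [-3, 3, 3],
 [-3, 3, -1]]

For real matrices with standard dot products, the defining identity <Ax, y> = <x, A^* y> gives (Ax)^T y = x^T (A^*) y, i.e. x^T A^T y = x^T (A^*) y. Since this holds for all x, y, we must have A^* = A^T. Therefore
A^* =
[[3, -1, 1],
 [-3, 3, 3],
 [-3, 3, -1]].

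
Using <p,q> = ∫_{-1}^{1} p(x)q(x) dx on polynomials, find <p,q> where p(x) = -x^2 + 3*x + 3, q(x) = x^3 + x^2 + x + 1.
<p,q> = 152/15

Expand the product: p(x)·q(x) = -x^5 + 2*x^4 + 5*x^3 + 5*x^2 + 6*x + 3.
∫_{-1}^{1} of each monomial x^k gives [2/(k+1) if k even, 0 if k odd]. Integrating term-by-term (or equivalently evaluating the antiderivative F(x) = -x^6/6 + 2*x^5/5 + 5*x^4/4 + 5*x^3/3 + 3*x^2 + 3*x at the endpoints):
  F(1) − F(−1) = 183/20 − (-59/60) = 152/15.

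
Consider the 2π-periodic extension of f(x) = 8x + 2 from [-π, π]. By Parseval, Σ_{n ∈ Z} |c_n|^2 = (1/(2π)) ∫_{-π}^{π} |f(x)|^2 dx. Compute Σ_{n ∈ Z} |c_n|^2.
Σ |c_n|^2 = 64π^2/3 + 4

Expand and integrate term by term over [-π, π]:
  ∫ (8x)^2 dx = 64·(2π^3/3); ∫ 2·8·(2)·x dx = 0 (odd integrand); ∫ 2^2 dx = 4·2π.
So (1/(2π)) ∫_{-π}^{π} (8x + 2)^2 dx = 64π^2/3 + 4 = 64π^2/3 + 4.
Parseval ⇒ Σ |c_n|^2 = 64π^2/3 + 4.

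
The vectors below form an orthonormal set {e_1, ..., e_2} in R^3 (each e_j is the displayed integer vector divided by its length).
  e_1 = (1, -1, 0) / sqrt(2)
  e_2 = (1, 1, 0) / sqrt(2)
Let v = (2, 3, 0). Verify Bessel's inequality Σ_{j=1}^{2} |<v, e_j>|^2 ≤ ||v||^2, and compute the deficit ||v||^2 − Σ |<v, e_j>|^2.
Σ |<v, e_j>|^2 = 13; ||v||^2 = 13; deficit = 0

Write each e_j = u_j / sqrt(<u_j, u_j>) where u_j is the displayed integer vector. Then <v, e_j> = <v, u_j> / sqrt(<u_j, u_j>), so |<v, e_j>|^2 = <v, u_j>^2 / <u_j, u_j>.
Coefficients: <v, e_1> = -1/sqrt(2), <v, e_2> = 5/sqrt(2).
Square and sum: Σ |<v, e_j>|^2 = 13.
Compute ||v||^2 = v·v = 13.
Deficit = 13 − 13 = 0 ≥ 0, confirming Bessel's inequality. (The deficit equals ||v − Σ <v,e_j> e_j||^2, the squared distance from v to span{e_j}.)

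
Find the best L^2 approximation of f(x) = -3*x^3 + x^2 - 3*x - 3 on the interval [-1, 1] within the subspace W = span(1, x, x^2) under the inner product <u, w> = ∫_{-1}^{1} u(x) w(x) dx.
g(x) = x^2 - 24*x/5 - 3

The best approximation g ∈ W is the orthogonal projection of f onto W. Writing g = a_0 + a_1 x + a_2 x^2, the coefficients solve the normal equations G · a = b where
  G_{ij} = <φ_i, φ_j> and b_i = <f, φ_i>, with φ_0 = 1, φ_1 = x, φ_2 = x^2.
G =
  [2, 0, 2/3]
  [0, 2/3, 0]
  [2/3, 0, 2/5],
b = (-16/3, -16/5, -8/5).
Solving gives a_0 = -3, a_1 = -24/5, a_2 = 1, so
  g(x) = x^2 - 24*x/5 - 3.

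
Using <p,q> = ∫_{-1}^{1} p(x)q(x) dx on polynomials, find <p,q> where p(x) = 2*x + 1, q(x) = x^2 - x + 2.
<p,q> = 10/3

Expand the product: p(x)·q(x) = 2*x^3 - x^2 + 3*x + 2.
∫_{-1}^{1} of each monomial x^k gives [2/(k+1) if k even, 0 if k odd]. Integrating term-by-term (or equivalently evaluating the antiderivative F(x) = x^4/2 - x^3/3 + 3*x^2/2 + 2*x at the endpoints):
  F(1) − F(−1) = 11/3 − (1/3) = 10/3.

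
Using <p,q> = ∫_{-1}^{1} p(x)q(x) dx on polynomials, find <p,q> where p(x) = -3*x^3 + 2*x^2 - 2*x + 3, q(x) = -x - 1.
<p,q> = -24/5

Expand the product: p(x)·q(x) = 3*x^4 + x^3 - x - 3.
∫_{-1}^{1} of each monomial x^k gives [2/(k+1) if k even, 0 if k odd]. Integrating term-by-term (or equivalently evaluating the antiderivative F(x) = 3*x^5/5 + x^4/4 - x^2/2 - 3*x at the endpoints):
  F(1) − F(−1) = -53/20 − (43/20) = -24/5.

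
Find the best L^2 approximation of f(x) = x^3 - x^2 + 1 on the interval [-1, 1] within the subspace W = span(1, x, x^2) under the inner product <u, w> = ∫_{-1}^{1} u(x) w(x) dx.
g(x) = -x^2 + 3*x/5 + 1

The best approximation g ∈ W is the orthogonal projection of f onto W. Writing g = a_0 + a_1 x + a_2 x^2, the coefficients solve the normal equations G · a = b where
  G_{ij} = <φ_i, φ_j> and b_i = <f, φ_i>, with φ_0 = 1, φ_1 = x, φ_2 = x^2.
G =
  [2, 0, 2/3]
  [0, 2/3, 0]
  [2/3, 0, 2/5],
b = (4/3, 2/5, 4/15).
Solving gives a_0 = 1, a_1 = 3/5, a_2 = -1, so
  g(x) = -x^2 + 3*x/5 + 1.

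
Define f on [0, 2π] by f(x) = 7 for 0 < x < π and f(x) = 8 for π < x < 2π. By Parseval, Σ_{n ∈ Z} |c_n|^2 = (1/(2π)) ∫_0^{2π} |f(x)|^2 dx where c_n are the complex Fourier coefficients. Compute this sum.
Σ |c_n|^2 = 113/2

Parseval equates the L^2 energy of f (normalised by 1/(2π)) with the ℓ^2 sum of its Fourier coefficients: (1/(2π)) ∫_0^{2π} |f|^2 = Σ |c_n|^2.
Compute the left side: (1/(2π)) [∫_0^π 7^2 dx + ∫_π^{2π} 8^2 dx] = (1/(2π)) · (49π + 64π) = (49 + 64)/2 = 113/2.
So Σ_{n ∈ Z} |c_n|^2 = 113/2.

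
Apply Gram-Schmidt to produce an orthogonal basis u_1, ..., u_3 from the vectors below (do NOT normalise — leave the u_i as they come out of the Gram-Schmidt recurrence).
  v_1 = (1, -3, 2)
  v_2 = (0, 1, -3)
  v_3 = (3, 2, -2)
Orthogonal basis:
  u_1 = (1, -3, 2)
  u_2 = (9/14, -13/14, -12/7)
  u_3 = (175/59, 75/59, 25/59)

Apply the Gram-Schmidt recurrence
  u_1 = v_1
  u_i = v_i − Σ_{j<i} ((v_i · u_j) / (u_j · u_j)) · u_j.

Step by step this gives:
  u_1 = (1, -3, 2)
  u_2 = (9/14, -13/14, -12/7)
  u_3 = (175/59, 75/59, 25/59)

Orthogonality check:
  u_2 · u_1 = 0 (should be 0)
  u_3 · u_1 = 0 (should be 0)
  u_3 · u_2 = 0 (should be 0)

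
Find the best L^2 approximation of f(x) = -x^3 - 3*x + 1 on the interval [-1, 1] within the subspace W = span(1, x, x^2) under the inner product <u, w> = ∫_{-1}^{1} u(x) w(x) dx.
g(x) = 1 - 18*x/5

The best approximation g ∈ W is the orthogonal projection of f onto W. Writing g = a_0 + a_1 x + a_2 x^2, the coefficients solve the normal equations G · a = b where
  G_{ij} = <φ_i, φ_j> and b_i = <f, φ_i>, with φ_0 = 1, φ_1 = x, φ_2 = x^2.
G =
  [2, 0, 2/3]
  [0, 2/3, 0]
  [2/3, 0, 2/5],
b = (2, -12/5, 2/3).
Solving gives a_0 = 1, a_1 = -18/5, a_2 = 0, so
  g(x) = 1 - 18*x/5.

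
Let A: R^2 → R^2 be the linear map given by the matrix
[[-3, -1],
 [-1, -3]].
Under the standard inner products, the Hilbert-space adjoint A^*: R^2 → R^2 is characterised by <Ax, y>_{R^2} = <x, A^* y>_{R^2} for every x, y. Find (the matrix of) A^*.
A^* = A^T =
[[-3, -1],
 [-1, -3]]

For real matrices with standard dot products, the defining identity <Ax, y> = <x, A^* y> gives (Ax)^T y = x^T (A^*) y, i.e. x^T A^T y = x^T (A^*) y. Since this holds for all x, y, we must have A^* = A^T. Therefore
A^* =
[[-3, -1],
 [-1, -3]].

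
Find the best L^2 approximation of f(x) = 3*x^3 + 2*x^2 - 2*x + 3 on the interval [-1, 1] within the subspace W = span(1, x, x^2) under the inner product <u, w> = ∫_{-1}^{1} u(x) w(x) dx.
g(x) = 2*x^2 - x/5 + 3

The best approximation g ∈ W is the orthogonal projection of f onto W. Writing g = a_0 + a_1 x + a_2 x^2, the coefficients solve the normal equations G · a = b where
  G_{ij} = <φ_i, φ_j> and b_i = <f, φ_i>, with φ_0 = 1, φ_1 = x, φ_2 = x^2.
G =
  [2, 0, 2/3]
  [0, 2/3, 0]
  [2/3, 0, 2/5],
b = (22/3, -2/15, 14/5).
Solving gives a_0 = 3, a_1 = -1/5, a_2 = 2, so
  g(x) = 2*x^2 - x/5 + 3.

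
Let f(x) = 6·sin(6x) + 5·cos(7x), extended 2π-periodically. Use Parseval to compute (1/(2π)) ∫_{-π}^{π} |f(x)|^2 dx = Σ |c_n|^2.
Σ |c_n|^2 = 61/2

Expand |f|^2 and use orthogonality of {sin(nx), cos(mx)} on [-π, π]:
  ∫_{-π}^{π} sin(nx)^2 dx = π, ∫ cos(mx)^2 dx = π, and cross terms integrate to 0.
So ∫_{-π}^{π} f(x)^2 dx = 6^2 · π + 5^2 · π = (36 + 25)π.
Divide by 2π: (36 + 25)/2 = 61/2.
By Parseval, this equals Σ |c_n|^2.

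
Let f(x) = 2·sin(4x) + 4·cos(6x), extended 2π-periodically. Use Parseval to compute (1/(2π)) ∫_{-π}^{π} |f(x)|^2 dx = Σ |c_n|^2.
Σ |c_n|^2 = 10

Expand |f|^2 and use orthogonality of {sin(nx), cos(mx)} on [-π, π]:
  ∫_{-π}^{π} sin(nx)^2 dx = π, ∫ cos(mx)^2 dx = π, and cross terms integrate to 0.
So ∫_{-π}^{π} f(x)^2 dx = 2^2 · π + 4^2 · π = (4 + 16)π.
Divide by 2π: (4 + 16)/2 = 10.
By Parseval, this equals Σ |c_n|^2.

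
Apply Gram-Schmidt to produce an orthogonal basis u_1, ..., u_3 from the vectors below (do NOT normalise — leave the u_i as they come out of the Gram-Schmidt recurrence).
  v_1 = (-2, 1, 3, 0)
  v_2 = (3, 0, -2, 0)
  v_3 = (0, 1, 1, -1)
Orthogonal basis:
  u_1 = (-2, 1, 3, 0)
  u_2 = (9/7, 6/7, 4/7, 0)
  u_3 = (-2/19, 5/19, -3/19, -1)

Apply the Gram-Schmidt recurrence
  u_1 = v_1
  u_i = v_i − Σ_{j<i} ((v_i · u_j) / (u_j · u_j)) · u_j.

Step by step this gives:
  u_1 = (-2, 1, 3, 0)
  u_2 = (9/7, 6/7, 4/7, 0)
  u_3 = (-2/19, 5/19, -3/19, -1)

Orthogonality check:
  u_2 · u_1 = 0 (should be 0)
  u_3 · u_1 = 0 (should be 0)
  u_3 · u_2 = 0 (should be 0)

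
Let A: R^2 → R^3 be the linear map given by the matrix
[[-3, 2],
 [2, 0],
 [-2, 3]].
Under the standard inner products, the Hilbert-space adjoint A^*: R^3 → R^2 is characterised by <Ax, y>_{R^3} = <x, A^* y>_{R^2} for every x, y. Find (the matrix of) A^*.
A^* = A^T =
[[-3, 2, -2],
 [2, 0, 3]]

For real matrices with standard dot products, the defining identity <Ax, y> = <x, A^* y> gives (Ax)^T y = x^T (A^*) y, i.e. x^T A^T y = x^T (A^*) y. Since this holds for all x, y, we must have A^* = A^T. Therefore
A^* =
[[-3, 2, -2],
 [2, 0, 3]].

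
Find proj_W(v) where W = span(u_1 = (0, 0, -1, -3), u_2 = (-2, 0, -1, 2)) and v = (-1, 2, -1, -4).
proj_W(v) = (-6/13, 0, -107/65, -246/65)

Set up U = [u_1 | ... | u_2] ∈ R^(4×2). The projector onto W = col(U) is P = U (U^T U)^(-1) U^T.
Compute U^T U =
  [10, -5]
  [-5, 9],
and U^T v = (13, -5).
Solve U^T U · c = U^T v for the coefficients: c = (92/65, 3/13). The projection is proj_W(v) = U c.
Check: (v - proj_W(v)) · u_1 = 0  (should be 0).
Check: (v - proj_W(v)) · u_2 = 0  (should be 0).
Result: proj_W(v) = (-6/13, 0, -107/65, -246/65).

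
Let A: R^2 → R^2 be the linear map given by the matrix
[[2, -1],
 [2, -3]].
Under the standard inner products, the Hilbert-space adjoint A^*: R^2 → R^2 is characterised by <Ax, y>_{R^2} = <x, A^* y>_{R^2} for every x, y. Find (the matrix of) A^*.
A^* = A^T =
[[2, 2],
 [-1, -3]]

For real matrices with standard dot products, the defining identity <Ax, y> = <x, A^* y> gives (Ax)^T y = x^T (A^*) y, i.e. x^T A^T y = x^T (A^*) y. Since this holds for all x, y, we must have A^* = A^T. Therefore
A^* =
[[2, 2],
 [-1, -3]].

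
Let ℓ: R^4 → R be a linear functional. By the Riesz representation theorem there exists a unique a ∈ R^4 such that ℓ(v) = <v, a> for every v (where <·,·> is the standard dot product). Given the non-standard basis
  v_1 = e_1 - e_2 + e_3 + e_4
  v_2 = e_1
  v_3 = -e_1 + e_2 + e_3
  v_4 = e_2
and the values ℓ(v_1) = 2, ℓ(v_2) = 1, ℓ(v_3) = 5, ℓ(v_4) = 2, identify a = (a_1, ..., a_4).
a = (1, 2, 4, -1)

Write a = (a_1, ..., a_4) in the standard basis. For each basis vector v_i, ℓ(v_i) = <v_i, a> is a linear equation in the a_j's. Collect the n equations into a matrix system V a = ℓ, where row i of V is v_i (expressed in the standard basis). Since V is invertible (lower-triangular with 1s on the diagonal, up to permutation), solve by back-substitution:
  V =
[[1, -1, 1, 1],
 [1, 0, 0, 0],
 [-1, 1, 1, 0],
 [0, 1, 0, 0]]
  V a = (2, 1, 5, 2)
Solving gives a = (1, 2, 4, -1).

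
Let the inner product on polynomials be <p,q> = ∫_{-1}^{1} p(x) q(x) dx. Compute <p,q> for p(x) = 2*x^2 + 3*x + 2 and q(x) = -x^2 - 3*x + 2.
<p,q> = 38/15

Expand the product: p(x)·q(x) = -2*x^4 - 9*x^3 - 7*x^2 + 4.
∫_{-1}^{1} of each monomial x^k gives [2/(k+1) if k even, 0 if k odd]. Integrating term-by-term (or equivalently evaluating the antiderivative F(x) = -2*x^5/5 - 9*x^4/4 - 7*x^3/3 + 4*x at the endpoints):
  F(1) − F(−1) = -59/60 − (-211/60) = 38/15.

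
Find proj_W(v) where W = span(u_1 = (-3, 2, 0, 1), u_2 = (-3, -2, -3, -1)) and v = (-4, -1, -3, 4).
proj_W(v) = (-76/17, 4/17, -35/17, 2/17)

Set up U = [u_1 | ... | u_2] ∈ R^(4×2). The projector onto W = col(U) is P = U (U^T U)^(-1) U^T.
Compute U^T U =
  [14, 4]
  [4, 23],
and U^T v = (14, 19).
Solve U^T U · c = U^T v for the coefficients: c = (41/51, 35/51). The projection is proj_W(v) = U c.
Check: (v - proj_W(v)) · u_1 = 0  (should be 0).
Check: (v - proj_W(v)) · u_2 = 0  (should be 0).
Result: proj_W(v) = (-76/17, 4/17, -35/17, 2/17).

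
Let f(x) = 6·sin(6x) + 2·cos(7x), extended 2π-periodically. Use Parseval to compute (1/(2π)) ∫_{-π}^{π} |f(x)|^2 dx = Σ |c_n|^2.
Σ |c_n|^2 = 20

Expand |f|^2 and use orthogonality of {sin(nx), cos(mx)} on [-π, π]:
  ∫_{-π}^{π} sin(nx)^2 dx = π, ∫ cos(mx)^2 dx = π, and cross terms integrate to 0.
So ∫_{-π}^{π} f(x)^2 dx = 6^2 · π + 2^2 · π = (36 + 4)π.
Divide by 2π: (36 + 4)/2 = 20.
By Parseval, this equals Σ |c_n|^2.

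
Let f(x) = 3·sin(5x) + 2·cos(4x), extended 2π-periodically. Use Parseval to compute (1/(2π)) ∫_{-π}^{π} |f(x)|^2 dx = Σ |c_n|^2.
Σ |c_n|^2 = 13/2

Expand |f|^2 and use orthogonality of {sin(nx), cos(mx)} on [-π, π]:
  ∫_{-π}^{π} sin(nx)^2 dx = π, ∫ cos(mx)^2 dx = π, and cross terms integrate to 0.
So ∫_{-π}^{π} f(x)^2 dx = 3^2 · π + 2^2 · π = (9 + 4)π.
Divide by 2π: (9 + 4)/2 = 13/2.
By Parseval, this equals Σ |c_n|^2.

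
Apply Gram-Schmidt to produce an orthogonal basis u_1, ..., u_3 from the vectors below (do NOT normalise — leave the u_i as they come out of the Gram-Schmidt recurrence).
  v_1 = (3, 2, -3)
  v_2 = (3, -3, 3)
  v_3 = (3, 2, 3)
Orthogonal basis:
  u_1 = (3, 2, -3)
  u_2 = (42/11, -27/11, 24/11)
  u_3 = (15/31, 90/31, 75/31)

Apply the Gram-Schmidt recurrence
  u_1 = v_1
  u_i = v_i − Σ_{j<i} ((v_i · u_j) / (u_j · u_j)) · u_j.

Step by step this gives:
  u_1 = (3, 2, -3)
  u_2 = (42/11, -27/11, 24/11)
  u_3 = (15/31, 90/31, 75/31)

Orthogonality check:
  u_2 · u_1 = 0 (should be 0)
  u_3 · u_1 = 0 (should be 0)
  u_3 · u_2 = 0 (should be 0)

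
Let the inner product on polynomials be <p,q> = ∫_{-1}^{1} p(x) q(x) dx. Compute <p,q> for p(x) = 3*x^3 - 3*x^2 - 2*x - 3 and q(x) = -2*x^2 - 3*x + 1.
<p,q> = -6/5

Expand the product: p(x)·q(x) = -6*x^5 - 3*x^4 + 16*x^3 + 9*x^2 + 7*x - 3.
∫_{-1}^{1} of each monomial x^k gives [2/(k+1) if k even, 0 if k odd]. Integrating term-by-term (or equivalently evaluating the antiderivative F(x) = -x^6 - 3*x^5/5 + 4*x^4 + 3*x^3 + 7*x^2/2 - 3*x at the endpoints):
  F(1) − F(−1) = 59/10 − (71/10) = -6/5.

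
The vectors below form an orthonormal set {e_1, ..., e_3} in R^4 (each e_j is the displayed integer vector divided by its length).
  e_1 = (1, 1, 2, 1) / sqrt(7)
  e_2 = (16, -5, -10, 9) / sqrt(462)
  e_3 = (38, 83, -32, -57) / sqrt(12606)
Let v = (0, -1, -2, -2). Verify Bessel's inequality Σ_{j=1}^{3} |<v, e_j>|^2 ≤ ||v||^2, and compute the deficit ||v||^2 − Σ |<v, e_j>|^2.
Σ |<v, e_j>|^2 = 1494/191; ||v||^2 = 9; deficit = 225/191

Write each e_j = u_j / sqrt(<u_j, u_j>) where u_j is the displayed integer vector. Then <v, e_j> = <v, u_j> / sqrt(<u_j, u_j>), so |<v, e_j>|^2 = <v, u_j>^2 / <u_j, u_j>.
Coefficients: <v, e_1> = -7/sqrt(7), <v, e_2> = 7/sqrt(462), <v, e_3> = 95/sqrt(12606).
Square and sum: Σ |<v, e_j>|^2 = 1494/191.
Compute ||v||^2 = v·v = 9.
Deficit = 9 − 1494/191 = 225/191 ≥ 0, confirming Bessel's inequality. (The deficit equals ||v − Σ <v,e_j> e_j||^2, the squared distance from v to span{e_j}.)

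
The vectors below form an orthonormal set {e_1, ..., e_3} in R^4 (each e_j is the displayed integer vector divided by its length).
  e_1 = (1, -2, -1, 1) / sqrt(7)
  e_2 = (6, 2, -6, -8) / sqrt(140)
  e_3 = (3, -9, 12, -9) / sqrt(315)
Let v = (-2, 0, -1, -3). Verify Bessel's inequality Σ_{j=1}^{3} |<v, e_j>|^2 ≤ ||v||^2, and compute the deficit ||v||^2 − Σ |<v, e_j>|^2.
Σ |<v, e_j>|^2 = 34/7; ||v||^2 = 14; deficit = 64/7

Write each e_j = u_j / sqrt(<u_j, u_j>) where u_j is the displayed integer vector. Then <v, e_j> = <v, u_j> / sqrt(<u_j, u_j>), so |<v, e_j>|^2 = <v, u_j>^2 / <u_j, u_j>.
Coefficients: <v, e_1> = -4/sqrt(7), <v, e_2> = 18/sqrt(140), <v, e_3> = 9/sqrt(315).
Square and sum: Σ |<v, e_j>|^2 = 34/7.
Compute ||v||^2 = v·v = 14.
Deficit = 14 − 34/7 = 64/7 ≥ 0, confirming Bessel's inequality. (The deficit equals ||v − Σ <v,e_j> e_j||^2, the squared distance from v to span{e_j}.)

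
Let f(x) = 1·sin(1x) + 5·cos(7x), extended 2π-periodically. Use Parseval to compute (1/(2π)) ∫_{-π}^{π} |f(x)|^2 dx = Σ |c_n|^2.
Σ |c_n|^2 = 13

Expand |f|^2 and use orthogonality of {sin(nx), cos(mx)} on [-π, π]:
  ∫_{-π}^{π} sin(nx)^2 dx = π, ∫ cos(mx)^2 dx = π, and cross terms integrate to 0.
So ∫_{-π}^{π} f(x)^2 dx = 1^2 · π + 5^2 · π = (1 + 25)π.
Divide by 2π: (1 + 25)/2 = 13.
By Parseval, this equals Σ |c_n|^2.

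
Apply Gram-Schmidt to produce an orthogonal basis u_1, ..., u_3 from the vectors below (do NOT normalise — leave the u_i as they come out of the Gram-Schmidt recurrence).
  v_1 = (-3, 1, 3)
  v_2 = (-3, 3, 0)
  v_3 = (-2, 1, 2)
Orthogonal basis:
  u_1 = (-3, 1, 3)
  u_2 = (-21/19, 45/19, -36/19)
  u_3 = (3/22, 3/22, 1/11)

Apply the Gram-Schmidt recurrence
  u_1 = v_1
  u_i = v_i − Σ_{j<i} ((v_i · u_j) / (u_j · u_j)) · u_j.

Step by step this gives:
  u_1 = (-3, 1, 3)
  u_2 = (-21/19, 45/19, -36/19)
  u_3 = (3/22, 3/22, 1/11)

Orthogonality check:
  u_2 · u_1 = 0 (should be 0)
  u_3 · u_1 = 0 (should be 0)
  u_3 · u_2 = 0 (should be 0)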